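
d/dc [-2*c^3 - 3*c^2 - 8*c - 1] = -6*c^2 - 6*c - 8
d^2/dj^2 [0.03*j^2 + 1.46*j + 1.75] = 0.0600000000000000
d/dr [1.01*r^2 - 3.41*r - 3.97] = 2.02*r - 3.41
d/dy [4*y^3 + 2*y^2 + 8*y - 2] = 12*y^2 + 4*y + 8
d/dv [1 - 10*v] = -10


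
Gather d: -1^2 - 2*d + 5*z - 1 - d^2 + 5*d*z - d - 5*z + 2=-d^2 + d*(5*z - 3)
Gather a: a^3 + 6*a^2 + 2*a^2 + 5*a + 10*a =a^3 + 8*a^2 + 15*a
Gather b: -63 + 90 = 27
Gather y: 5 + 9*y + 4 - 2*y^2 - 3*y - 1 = -2*y^2 + 6*y + 8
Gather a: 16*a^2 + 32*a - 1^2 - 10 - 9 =16*a^2 + 32*a - 20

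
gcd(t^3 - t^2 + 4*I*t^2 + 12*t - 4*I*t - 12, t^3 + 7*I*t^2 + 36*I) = t^2 + 4*I*t + 12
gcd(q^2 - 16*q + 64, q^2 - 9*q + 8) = q - 8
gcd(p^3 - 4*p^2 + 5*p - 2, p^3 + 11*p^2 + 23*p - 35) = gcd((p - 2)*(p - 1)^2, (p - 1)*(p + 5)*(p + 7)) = p - 1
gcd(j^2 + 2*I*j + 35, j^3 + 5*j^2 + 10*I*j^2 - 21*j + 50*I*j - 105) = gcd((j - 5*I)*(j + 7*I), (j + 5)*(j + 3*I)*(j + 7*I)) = j + 7*I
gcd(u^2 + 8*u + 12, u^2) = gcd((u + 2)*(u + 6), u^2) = 1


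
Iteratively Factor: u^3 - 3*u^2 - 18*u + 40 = (u - 5)*(u^2 + 2*u - 8) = (u - 5)*(u - 2)*(u + 4)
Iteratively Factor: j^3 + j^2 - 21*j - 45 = (j + 3)*(j^2 - 2*j - 15) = (j - 5)*(j + 3)*(j + 3)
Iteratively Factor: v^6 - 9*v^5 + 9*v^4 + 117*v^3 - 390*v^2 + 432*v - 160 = (v - 1)*(v^5 - 8*v^4 + v^3 + 118*v^2 - 272*v + 160) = (v - 1)*(v + 4)*(v^4 - 12*v^3 + 49*v^2 - 78*v + 40) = (v - 1)^2*(v + 4)*(v^3 - 11*v^2 + 38*v - 40) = (v - 4)*(v - 1)^2*(v + 4)*(v^2 - 7*v + 10) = (v - 4)*(v - 2)*(v - 1)^2*(v + 4)*(v - 5)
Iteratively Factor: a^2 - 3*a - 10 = (a + 2)*(a - 5)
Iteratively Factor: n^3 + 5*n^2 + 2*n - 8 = (n + 4)*(n^2 + n - 2) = (n + 2)*(n + 4)*(n - 1)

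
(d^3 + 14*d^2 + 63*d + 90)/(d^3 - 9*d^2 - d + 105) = (d^2 + 11*d + 30)/(d^2 - 12*d + 35)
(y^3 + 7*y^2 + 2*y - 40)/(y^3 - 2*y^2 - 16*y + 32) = (y + 5)/(y - 4)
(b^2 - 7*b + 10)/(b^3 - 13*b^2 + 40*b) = (b - 2)/(b*(b - 8))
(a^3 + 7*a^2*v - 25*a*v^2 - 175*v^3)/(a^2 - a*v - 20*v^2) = (a^2 + 12*a*v + 35*v^2)/(a + 4*v)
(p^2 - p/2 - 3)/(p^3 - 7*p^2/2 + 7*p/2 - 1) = (2*p + 3)/(2*p^2 - 3*p + 1)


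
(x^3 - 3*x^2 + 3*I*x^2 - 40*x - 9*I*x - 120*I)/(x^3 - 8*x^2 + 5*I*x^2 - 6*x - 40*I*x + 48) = (x + 5)/(x + 2*I)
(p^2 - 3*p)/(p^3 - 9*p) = 1/(p + 3)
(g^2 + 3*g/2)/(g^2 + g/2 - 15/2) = g*(2*g + 3)/(2*g^2 + g - 15)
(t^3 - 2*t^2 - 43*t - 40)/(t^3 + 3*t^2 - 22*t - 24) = (t^2 - 3*t - 40)/(t^2 + 2*t - 24)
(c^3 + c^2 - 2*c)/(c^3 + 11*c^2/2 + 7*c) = 2*(c - 1)/(2*c + 7)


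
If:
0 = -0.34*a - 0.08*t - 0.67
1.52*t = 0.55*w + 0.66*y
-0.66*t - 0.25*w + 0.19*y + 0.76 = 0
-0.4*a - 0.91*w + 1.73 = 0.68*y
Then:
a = -2.31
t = 1.46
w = 1.06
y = 2.48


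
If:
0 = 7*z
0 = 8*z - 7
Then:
No Solution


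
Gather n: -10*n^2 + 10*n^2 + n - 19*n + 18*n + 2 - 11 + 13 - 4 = 0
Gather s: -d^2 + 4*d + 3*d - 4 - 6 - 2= -d^2 + 7*d - 12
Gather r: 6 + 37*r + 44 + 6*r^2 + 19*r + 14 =6*r^2 + 56*r + 64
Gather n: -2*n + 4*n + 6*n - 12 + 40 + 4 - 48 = 8*n - 16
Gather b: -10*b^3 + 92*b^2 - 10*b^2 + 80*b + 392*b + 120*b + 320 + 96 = -10*b^3 + 82*b^2 + 592*b + 416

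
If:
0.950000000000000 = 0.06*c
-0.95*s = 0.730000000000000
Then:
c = 15.83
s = -0.77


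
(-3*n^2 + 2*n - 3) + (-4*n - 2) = -3*n^2 - 2*n - 5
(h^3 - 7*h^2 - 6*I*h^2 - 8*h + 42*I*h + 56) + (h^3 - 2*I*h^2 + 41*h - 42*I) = 2*h^3 - 7*h^2 - 8*I*h^2 + 33*h + 42*I*h + 56 - 42*I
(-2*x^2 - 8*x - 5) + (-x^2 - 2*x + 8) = -3*x^2 - 10*x + 3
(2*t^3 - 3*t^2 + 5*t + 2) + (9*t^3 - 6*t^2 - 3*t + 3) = 11*t^3 - 9*t^2 + 2*t + 5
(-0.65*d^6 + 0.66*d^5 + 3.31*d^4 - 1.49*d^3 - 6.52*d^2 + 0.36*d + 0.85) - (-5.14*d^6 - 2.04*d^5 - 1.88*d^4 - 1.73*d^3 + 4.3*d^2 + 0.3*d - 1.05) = 4.49*d^6 + 2.7*d^5 + 5.19*d^4 + 0.24*d^3 - 10.82*d^2 + 0.06*d + 1.9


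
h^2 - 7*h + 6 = (h - 6)*(h - 1)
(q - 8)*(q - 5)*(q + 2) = q^3 - 11*q^2 + 14*q + 80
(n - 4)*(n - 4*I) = n^2 - 4*n - 4*I*n + 16*I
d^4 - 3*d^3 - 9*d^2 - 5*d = d*(d - 5)*(d + 1)^2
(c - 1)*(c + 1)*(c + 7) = c^3 + 7*c^2 - c - 7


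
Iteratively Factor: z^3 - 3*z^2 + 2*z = (z)*(z^2 - 3*z + 2) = z*(z - 2)*(z - 1)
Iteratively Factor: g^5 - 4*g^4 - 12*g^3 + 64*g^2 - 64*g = (g - 4)*(g^4 - 12*g^2 + 16*g) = g*(g - 4)*(g^3 - 12*g + 16) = g*(g - 4)*(g - 2)*(g^2 + 2*g - 8) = g*(g - 4)*(g - 2)^2*(g + 4)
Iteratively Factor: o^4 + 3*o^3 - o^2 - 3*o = (o - 1)*(o^3 + 4*o^2 + 3*o) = o*(o - 1)*(o^2 + 4*o + 3) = o*(o - 1)*(o + 3)*(o + 1)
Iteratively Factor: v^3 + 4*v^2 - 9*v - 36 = (v + 3)*(v^2 + v - 12) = (v + 3)*(v + 4)*(v - 3)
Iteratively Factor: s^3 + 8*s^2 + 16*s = (s + 4)*(s^2 + 4*s) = s*(s + 4)*(s + 4)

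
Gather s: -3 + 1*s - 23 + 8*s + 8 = 9*s - 18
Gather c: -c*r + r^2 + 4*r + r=-c*r + r^2 + 5*r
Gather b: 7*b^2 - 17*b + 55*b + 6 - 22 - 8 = 7*b^2 + 38*b - 24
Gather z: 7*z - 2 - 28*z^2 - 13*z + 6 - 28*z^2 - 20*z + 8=-56*z^2 - 26*z + 12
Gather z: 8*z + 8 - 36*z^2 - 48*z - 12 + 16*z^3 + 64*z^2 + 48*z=16*z^3 + 28*z^2 + 8*z - 4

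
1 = 1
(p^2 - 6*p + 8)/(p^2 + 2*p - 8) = (p - 4)/(p + 4)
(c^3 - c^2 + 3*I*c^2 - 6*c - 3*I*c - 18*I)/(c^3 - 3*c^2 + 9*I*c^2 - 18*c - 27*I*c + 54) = (c + 2)/(c + 6*I)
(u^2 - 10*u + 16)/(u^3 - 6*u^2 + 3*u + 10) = (u - 8)/(u^2 - 4*u - 5)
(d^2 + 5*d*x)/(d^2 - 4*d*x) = (d + 5*x)/(d - 4*x)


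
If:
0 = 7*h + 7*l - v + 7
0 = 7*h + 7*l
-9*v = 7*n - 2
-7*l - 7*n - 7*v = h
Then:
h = -2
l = 2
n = -61/7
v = 7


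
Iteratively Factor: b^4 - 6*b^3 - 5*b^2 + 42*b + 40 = (b + 1)*(b^3 - 7*b^2 + 2*b + 40) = (b - 5)*(b + 1)*(b^2 - 2*b - 8) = (b - 5)*(b - 4)*(b + 1)*(b + 2)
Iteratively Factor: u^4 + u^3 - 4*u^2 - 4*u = (u)*(u^3 + u^2 - 4*u - 4) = u*(u + 2)*(u^2 - u - 2) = u*(u - 2)*(u + 2)*(u + 1)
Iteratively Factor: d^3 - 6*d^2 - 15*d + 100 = (d - 5)*(d^2 - d - 20) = (d - 5)*(d + 4)*(d - 5)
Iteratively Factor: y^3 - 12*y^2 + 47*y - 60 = (y - 3)*(y^2 - 9*y + 20) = (y - 4)*(y - 3)*(y - 5)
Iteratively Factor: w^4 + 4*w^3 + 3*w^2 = (w)*(w^3 + 4*w^2 + 3*w) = w*(w + 3)*(w^2 + w) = w^2*(w + 3)*(w + 1)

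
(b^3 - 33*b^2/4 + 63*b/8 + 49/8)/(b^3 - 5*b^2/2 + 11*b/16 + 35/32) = 4*(b - 7)/(4*b - 5)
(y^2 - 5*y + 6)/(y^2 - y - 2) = (y - 3)/(y + 1)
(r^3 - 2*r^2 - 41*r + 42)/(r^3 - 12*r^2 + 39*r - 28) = (r + 6)/(r - 4)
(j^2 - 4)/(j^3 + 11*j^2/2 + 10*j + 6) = 2*(j - 2)/(2*j^2 + 7*j + 6)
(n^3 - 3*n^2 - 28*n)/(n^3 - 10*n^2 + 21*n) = (n + 4)/(n - 3)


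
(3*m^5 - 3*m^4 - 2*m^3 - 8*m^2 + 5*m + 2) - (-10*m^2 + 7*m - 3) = 3*m^5 - 3*m^4 - 2*m^3 + 2*m^2 - 2*m + 5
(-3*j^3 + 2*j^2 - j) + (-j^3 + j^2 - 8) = -4*j^3 + 3*j^2 - j - 8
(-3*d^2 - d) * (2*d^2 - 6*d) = -6*d^4 + 16*d^3 + 6*d^2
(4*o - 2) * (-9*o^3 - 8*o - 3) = -36*o^4 + 18*o^3 - 32*o^2 + 4*o + 6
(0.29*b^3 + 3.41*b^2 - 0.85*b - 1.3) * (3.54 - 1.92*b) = -0.5568*b^4 - 5.5206*b^3 + 13.7034*b^2 - 0.513*b - 4.602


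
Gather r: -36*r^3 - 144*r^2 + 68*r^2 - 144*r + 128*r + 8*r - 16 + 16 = -36*r^3 - 76*r^2 - 8*r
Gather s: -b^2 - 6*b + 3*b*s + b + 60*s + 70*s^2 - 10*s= -b^2 - 5*b + 70*s^2 + s*(3*b + 50)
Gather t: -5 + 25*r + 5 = 25*r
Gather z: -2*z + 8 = 8 - 2*z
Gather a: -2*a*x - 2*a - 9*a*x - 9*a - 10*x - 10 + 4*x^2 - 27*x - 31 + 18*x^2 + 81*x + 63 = a*(-11*x - 11) + 22*x^2 + 44*x + 22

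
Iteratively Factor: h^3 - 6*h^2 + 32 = (h - 4)*(h^2 - 2*h - 8) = (h - 4)*(h + 2)*(h - 4)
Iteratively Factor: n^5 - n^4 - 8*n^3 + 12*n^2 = (n)*(n^4 - n^3 - 8*n^2 + 12*n) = n*(n - 2)*(n^3 + n^2 - 6*n) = n*(n - 2)^2*(n^2 + 3*n) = n*(n - 2)^2*(n + 3)*(n)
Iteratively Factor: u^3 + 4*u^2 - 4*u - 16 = (u + 4)*(u^2 - 4) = (u - 2)*(u + 4)*(u + 2)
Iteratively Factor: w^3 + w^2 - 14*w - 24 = (w + 2)*(w^2 - w - 12) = (w + 2)*(w + 3)*(w - 4)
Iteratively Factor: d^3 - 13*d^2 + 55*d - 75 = (d - 5)*(d^2 - 8*d + 15) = (d - 5)*(d - 3)*(d - 5)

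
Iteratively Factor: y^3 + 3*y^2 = (y + 3)*(y^2) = y*(y + 3)*(y)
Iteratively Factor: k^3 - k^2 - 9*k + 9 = (k - 3)*(k^2 + 2*k - 3) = (k - 3)*(k + 3)*(k - 1)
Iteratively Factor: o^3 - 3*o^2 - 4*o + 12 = (o - 3)*(o^2 - 4) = (o - 3)*(o - 2)*(o + 2)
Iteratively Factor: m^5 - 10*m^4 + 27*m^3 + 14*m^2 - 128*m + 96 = (m - 1)*(m^4 - 9*m^3 + 18*m^2 + 32*m - 96) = (m - 3)*(m - 1)*(m^3 - 6*m^2 + 32) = (m - 3)*(m - 1)*(m + 2)*(m^2 - 8*m + 16) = (m - 4)*(m - 3)*(m - 1)*(m + 2)*(m - 4)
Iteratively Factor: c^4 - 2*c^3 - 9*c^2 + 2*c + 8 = (c + 2)*(c^3 - 4*c^2 - c + 4) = (c - 4)*(c + 2)*(c^2 - 1) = (c - 4)*(c + 1)*(c + 2)*(c - 1)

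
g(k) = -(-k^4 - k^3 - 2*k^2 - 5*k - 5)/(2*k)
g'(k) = -(-4*k^3 - 3*k^2 - 4*k - 5)/(2*k) + (-k^4 - k^3 - 2*k^2 - 5*k - 5)/(2*k^2) = 3*k^2/2 + k + 1 - 5/(2*k^2)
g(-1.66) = -1.58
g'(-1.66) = 2.57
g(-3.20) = -12.75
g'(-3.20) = 12.92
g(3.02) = 24.68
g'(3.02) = 17.43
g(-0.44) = -3.57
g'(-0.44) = -12.06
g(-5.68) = -79.11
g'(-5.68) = 43.64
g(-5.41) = -67.91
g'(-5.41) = 39.41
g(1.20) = 7.37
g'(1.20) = 2.62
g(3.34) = 30.80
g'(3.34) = 20.85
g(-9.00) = -330.78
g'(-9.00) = 113.47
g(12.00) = 950.71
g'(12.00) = 228.98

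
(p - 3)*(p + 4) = p^2 + p - 12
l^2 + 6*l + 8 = (l + 2)*(l + 4)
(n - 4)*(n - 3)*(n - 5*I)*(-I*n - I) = -I*n^4 - 5*n^3 + 6*I*n^3 + 30*n^2 - 5*I*n^2 - 25*n - 12*I*n - 60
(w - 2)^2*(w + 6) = w^3 + 2*w^2 - 20*w + 24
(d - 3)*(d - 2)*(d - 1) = d^3 - 6*d^2 + 11*d - 6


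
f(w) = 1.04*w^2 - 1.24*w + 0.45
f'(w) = 2.08*w - 1.24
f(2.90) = 5.60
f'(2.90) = 4.79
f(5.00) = 20.25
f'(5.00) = 9.16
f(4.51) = 16.01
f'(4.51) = 8.14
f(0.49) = 0.09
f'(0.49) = -0.22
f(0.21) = 0.24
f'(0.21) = -0.80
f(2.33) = 3.21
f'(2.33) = 3.61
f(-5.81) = 42.76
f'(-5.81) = -13.32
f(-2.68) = 11.24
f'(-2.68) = -6.81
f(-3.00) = 13.53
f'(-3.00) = -7.48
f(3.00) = 6.09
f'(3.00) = 5.00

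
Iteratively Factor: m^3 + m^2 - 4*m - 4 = (m - 2)*(m^2 + 3*m + 2) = (m - 2)*(m + 2)*(m + 1)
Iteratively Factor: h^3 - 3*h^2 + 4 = (h - 2)*(h^2 - h - 2) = (h - 2)^2*(h + 1)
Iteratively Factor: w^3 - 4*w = (w + 2)*(w^2 - 2*w) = (w - 2)*(w + 2)*(w)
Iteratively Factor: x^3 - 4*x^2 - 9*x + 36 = (x - 4)*(x^2 - 9) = (x - 4)*(x - 3)*(x + 3)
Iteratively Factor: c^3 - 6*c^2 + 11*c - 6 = (c - 1)*(c^2 - 5*c + 6) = (c - 3)*(c - 1)*(c - 2)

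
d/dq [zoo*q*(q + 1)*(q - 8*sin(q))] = zoo*(q^2*cos(q) + q^2 + sqrt(2)*q*sin(q + pi/4) + sin(q))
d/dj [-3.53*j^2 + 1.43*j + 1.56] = 1.43 - 7.06*j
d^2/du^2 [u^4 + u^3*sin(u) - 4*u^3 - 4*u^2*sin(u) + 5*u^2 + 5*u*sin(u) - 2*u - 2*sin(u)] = -u^3*sin(u) + 4*u^2*sin(u) + 6*u^2*cos(u) + 12*u^2 + u*sin(u) - 16*u*cos(u) - 24*u - 6*sin(u) + 10*cos(u) + 10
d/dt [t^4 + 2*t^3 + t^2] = 2*t*(2*t^2 + 3*t + 1)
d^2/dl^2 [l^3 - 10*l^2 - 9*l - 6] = 6*l - 20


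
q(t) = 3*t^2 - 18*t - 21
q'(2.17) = -4.98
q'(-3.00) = -36.00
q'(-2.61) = -33.66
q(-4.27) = 110.56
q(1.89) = -44.30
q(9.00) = 60.00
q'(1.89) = -6.66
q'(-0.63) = -21.78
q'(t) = 6*t - 18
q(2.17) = -45.93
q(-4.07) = 101.95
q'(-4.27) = -43.62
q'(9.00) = 36.00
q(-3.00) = 60.00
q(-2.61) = 46.42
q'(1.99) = -6.06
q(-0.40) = -13.32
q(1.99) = -44.94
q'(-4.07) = -42.42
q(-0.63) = -8.47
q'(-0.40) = -20.40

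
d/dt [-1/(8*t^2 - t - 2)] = (16*t - 1)/(-8*t^2 + t + 2)^2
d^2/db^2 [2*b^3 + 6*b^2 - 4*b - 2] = 12*b + 12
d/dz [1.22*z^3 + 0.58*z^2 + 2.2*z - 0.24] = 3.66*z^2 + 1.16*z + 2.2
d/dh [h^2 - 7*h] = 2*h - 7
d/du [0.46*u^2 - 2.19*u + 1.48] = 0.92*u - 2.19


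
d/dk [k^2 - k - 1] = 2*k - 1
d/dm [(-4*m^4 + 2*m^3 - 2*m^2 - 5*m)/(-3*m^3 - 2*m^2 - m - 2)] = 2*(6*m^6 + 8*m^5 + m^4 - m^3 - 10*m^2 + 4*m + 5)/(9*m^6 + 12*m^5 + 10*m^4 + 16*m^3 + 9*m^2 + 4*m + 4)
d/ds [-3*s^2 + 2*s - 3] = 2 - 6*s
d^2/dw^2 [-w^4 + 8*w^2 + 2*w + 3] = 16 - 12*w^2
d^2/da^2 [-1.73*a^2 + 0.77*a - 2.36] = -3.46000000000000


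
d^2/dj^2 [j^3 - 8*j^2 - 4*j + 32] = 6*j - 16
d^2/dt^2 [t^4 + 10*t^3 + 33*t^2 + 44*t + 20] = 12*t^2 + 60*t + 66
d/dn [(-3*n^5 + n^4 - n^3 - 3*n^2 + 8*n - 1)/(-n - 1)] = (12*n^5 + 12*n^4 - 2*n^3 + 6*n^2 + 6*n - 9)/(n^2 + 2*n + 1)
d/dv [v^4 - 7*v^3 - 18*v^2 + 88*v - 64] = 4*v^3 - 21*v^2 - 36*v + 88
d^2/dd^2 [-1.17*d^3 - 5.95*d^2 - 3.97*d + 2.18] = -7.02*d - 11.9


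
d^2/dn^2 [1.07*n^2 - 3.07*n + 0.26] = 2.14000000000000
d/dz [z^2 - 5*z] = 2*z - 5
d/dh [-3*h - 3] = -3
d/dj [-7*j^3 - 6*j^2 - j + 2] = -21*j^2 - 12*j - 1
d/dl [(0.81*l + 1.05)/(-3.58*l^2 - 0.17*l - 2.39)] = (2.8998*l^2 + 7.518*l - 1.7574)/(12.8164*l^4 + 1.2172*l^3 + 17.1413*l^2 + 0.8126*l + 5.7121)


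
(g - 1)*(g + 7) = g^2 + 6*g - 7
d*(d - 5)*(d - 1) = d^3 - 6*d^2 + 5*d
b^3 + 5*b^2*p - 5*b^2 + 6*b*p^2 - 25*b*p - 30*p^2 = (b - 5)*(b + 2*p)*(b + 3*p)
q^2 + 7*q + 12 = (q + 3)*(q + 4)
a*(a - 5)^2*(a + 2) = a^4 - 8*a^3 + 5*a^2 + 50*a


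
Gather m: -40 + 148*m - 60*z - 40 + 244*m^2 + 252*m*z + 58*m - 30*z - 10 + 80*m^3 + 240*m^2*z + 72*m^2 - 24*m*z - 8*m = 80*m^3 + m^2*(240*z + 316) + m*(228*z + 198) - 90*z - 90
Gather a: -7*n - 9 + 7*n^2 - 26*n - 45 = 7*n^2 - 33*n - 54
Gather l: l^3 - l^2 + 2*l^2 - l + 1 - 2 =l^3 + l^2 - l - 1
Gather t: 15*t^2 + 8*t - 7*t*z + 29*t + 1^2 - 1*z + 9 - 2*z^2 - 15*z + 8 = 15*t^2 + t*(37 - 7*z) - 2*z^2 - 16*z + 18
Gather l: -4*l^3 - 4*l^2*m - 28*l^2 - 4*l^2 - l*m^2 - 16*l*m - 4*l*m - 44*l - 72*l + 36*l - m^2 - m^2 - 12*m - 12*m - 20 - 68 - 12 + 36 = -4*l^3 + l^2*(-4*m - 32) + l*(-m^2 - 20*m - 80) - 2*m^2 - 24*m - 64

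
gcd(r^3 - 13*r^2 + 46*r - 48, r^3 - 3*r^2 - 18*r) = 1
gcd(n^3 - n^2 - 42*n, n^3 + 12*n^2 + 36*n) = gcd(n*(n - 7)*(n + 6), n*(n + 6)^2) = n^2 + 6*n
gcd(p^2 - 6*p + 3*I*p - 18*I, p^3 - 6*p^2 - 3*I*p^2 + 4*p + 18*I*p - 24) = p - 6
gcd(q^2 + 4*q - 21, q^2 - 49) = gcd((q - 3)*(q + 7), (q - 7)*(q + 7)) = q + 7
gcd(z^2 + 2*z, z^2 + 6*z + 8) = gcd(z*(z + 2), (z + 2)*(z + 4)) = z + 2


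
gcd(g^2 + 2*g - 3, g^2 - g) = g - 1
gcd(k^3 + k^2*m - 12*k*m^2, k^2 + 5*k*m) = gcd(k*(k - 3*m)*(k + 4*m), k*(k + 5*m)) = k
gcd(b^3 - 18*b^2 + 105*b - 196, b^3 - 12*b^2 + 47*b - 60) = b - 4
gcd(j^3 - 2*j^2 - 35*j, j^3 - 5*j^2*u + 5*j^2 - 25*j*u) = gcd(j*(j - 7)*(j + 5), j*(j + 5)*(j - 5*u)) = j^2 + 5*j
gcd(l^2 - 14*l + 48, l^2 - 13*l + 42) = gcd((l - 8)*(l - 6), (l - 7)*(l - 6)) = l - 6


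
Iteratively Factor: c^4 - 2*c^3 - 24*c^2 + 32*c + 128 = (c + 4)*(c^3 - 6*c^2 + 32) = (c + 2)*(c + 4)*(c^2 - 8*c + 16) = (c - 4)*(c + 2)*(c + 4)*(c - 4)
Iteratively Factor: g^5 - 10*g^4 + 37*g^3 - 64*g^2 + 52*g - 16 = (g - 4)*(g^4 - 6*g^3 + 13*g^2 - 12*g + 4) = (g - 4)*(g - 2)*(g^3 - 4*g^2 + 5*g - 2) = (g - 4)*(g - 2)*(g - 1)*(g^2 - 3*g + 2) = (g - 4)*(g - 2)*(g - 1)^2*(g - 2)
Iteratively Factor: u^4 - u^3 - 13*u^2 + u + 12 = (u + 1)*(u^3 - 2*u^2 - 11*u + 12) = (u + 1)*(u + 3)*(u^2 - 5*u + 4) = (u - 1)*(u + 1)*(u + 3)*(u - 4)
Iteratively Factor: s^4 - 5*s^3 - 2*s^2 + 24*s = (s - 4)*(s^3 - s^2 - 6*s) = (s - 4)*(s + 2)*(s^2 - 3*s) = s*(s - 4)*(s + 2)*(s - 3)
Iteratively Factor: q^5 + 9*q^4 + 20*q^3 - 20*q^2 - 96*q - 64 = (q + 4)*(q^4 + 5*q^3 - 20*q - 16) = (q - 2)*(q + 4)*(q^3 + 7*q^2 + 14*q + 8) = (q - 2)*(q + 2)*(q + 4)*(q^2 + 5*q + 4) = (q - 2)*(q + 1)*(q + 2)*(q + 4)*(q + 4)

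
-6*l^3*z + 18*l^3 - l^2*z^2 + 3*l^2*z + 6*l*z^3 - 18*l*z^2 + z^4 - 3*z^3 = (-l + z)*(l + z)*(6*l + z)*(z - 3)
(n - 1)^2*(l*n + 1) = l*n^3 - 2*l*n^2 + l*n + n^2 - 2*n + 1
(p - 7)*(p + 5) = p^2 - 2*p - 35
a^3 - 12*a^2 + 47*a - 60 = (a - 5)*(a - 4)*(a - 3)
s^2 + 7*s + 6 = (s + 1)*(s + 6)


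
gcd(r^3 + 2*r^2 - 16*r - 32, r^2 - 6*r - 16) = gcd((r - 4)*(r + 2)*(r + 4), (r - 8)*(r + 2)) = r + 2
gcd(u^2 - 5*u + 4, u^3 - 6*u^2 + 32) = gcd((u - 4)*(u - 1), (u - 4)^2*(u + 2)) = u - 4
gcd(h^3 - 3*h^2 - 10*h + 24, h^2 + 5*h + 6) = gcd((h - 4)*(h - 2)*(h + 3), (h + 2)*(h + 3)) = h + 3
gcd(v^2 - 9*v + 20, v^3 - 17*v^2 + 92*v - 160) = v^2 - 9*v + 20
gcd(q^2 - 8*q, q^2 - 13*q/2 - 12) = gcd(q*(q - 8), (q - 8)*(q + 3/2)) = q - 8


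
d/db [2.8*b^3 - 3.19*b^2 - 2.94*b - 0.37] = 8.4*b^2 - 6.38*b - 2.94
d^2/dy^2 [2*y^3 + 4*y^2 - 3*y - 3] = 12*y + 8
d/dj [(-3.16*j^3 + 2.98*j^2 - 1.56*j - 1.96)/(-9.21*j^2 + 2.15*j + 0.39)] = (29.1036*j^4 - 13.588*j^3 - 11.6578*j^2 - 33.7788*j + 3.6056)/(84.8241*j^4 - 39.603*j^3 - 2.5613*j^2 + 1.677*j + 0.1521)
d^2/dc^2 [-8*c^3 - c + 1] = -48*c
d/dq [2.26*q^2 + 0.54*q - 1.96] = 4.52*q + 0.54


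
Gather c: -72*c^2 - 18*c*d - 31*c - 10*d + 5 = -72*c^2 + c*(-18*d - 31) - 10*d + 5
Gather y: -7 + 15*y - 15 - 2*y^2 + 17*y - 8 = -2*y^2 + 32*y - 30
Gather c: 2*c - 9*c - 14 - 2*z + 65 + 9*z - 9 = -7*c + 7*z + 42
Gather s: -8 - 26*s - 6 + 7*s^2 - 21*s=7*s^2 - 47*s - 14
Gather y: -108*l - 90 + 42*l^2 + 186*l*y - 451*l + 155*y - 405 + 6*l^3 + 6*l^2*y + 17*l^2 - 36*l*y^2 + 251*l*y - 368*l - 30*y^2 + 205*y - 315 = 6*l^3 + 59*l^2 - 927*l + y^2*(-36*l - 30) + y*(6*l^2 + 437*l + 360) - 810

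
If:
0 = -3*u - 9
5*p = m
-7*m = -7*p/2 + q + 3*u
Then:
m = 10/7 - 10*q/63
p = 2/7 - 2*q/63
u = -3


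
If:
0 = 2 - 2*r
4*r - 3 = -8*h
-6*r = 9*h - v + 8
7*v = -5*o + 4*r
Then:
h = -1/8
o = -689/40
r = 1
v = 103/8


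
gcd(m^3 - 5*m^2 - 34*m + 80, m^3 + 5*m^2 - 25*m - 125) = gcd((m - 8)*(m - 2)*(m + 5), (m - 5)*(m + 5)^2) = m + 5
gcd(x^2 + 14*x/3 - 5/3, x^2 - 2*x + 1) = 1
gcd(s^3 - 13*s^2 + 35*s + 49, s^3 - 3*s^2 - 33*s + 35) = s - 7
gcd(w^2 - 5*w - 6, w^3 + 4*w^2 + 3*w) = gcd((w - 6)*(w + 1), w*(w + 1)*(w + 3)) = w + 1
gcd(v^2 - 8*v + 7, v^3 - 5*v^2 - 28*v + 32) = v - 1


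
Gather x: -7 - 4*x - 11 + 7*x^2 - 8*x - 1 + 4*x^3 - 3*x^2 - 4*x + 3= 4*x^3 + 4*x^2 - 16*x - 16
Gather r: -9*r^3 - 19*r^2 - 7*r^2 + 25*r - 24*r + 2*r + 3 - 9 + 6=-9*r^3 - 26*r^2 + 3*r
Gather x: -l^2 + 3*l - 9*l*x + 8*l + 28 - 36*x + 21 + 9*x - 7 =-l^2 + 11*l + x*(-9*l - 27) + 42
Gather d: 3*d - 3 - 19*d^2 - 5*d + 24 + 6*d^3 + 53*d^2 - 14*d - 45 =6*d^3 + 34*d^2 - 16*d - 24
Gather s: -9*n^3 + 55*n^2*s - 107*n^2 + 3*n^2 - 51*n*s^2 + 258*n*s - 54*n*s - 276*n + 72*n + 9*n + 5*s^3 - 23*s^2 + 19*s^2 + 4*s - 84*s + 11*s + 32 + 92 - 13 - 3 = -9*n^3 - 104*n^2 - 195*n + 5*s^3 + s^2*(-51*n - 4) + s*(55*n^2 + 204*n - 69) + 108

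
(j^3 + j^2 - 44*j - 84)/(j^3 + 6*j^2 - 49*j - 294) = (j + 2)/(j + 7)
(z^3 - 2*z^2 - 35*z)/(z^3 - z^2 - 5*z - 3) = z*(-z^2 + 2*z + 35)/(-z^3 + z^2 + 5*z + 3)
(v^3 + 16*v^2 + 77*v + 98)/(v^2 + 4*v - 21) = (v^2 + 9*v + 14)/(v - 3)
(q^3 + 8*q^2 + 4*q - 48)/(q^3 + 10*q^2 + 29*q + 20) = (q^2 + 4*q - 12)/(q^2 + 6*q + 5)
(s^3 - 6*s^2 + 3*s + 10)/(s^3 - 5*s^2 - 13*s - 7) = (s^2 - 7*s + 10)/(s^2 - 6*s - 7)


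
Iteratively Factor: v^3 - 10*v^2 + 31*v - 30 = (v - 3)*(v^2 - 7*v + 10) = (v - 5)*(v - 3)*(v - 2)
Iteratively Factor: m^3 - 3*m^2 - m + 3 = (m + 1)*(m^2 - 4*m + 3) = (m - 1)*(m + 1)*(m - 3)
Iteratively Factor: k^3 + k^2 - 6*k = (k - 2)*(k^2 + 3*k) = k*(k - 2)*(k + 3)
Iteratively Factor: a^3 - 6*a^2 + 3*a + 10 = (a + 1)*(a^2 - 7*a + 10) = (a - 2)*(a + 1)*(a - 5)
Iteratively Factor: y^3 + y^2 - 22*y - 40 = (y - 5)*(y^2 + 6*y + 8) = (y - 5)*(y + 4)*(y + 2)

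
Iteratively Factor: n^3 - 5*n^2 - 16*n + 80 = (n + 4)*(n^2 - 9*n + 20) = (n - 4)*(n + 4)*(n - 5)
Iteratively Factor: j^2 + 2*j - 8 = (j - 2)*(j + 4)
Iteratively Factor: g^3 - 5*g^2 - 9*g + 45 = (g - 5)*(g^2 - 9) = (g - 5)*(g - 3)*(g + 3)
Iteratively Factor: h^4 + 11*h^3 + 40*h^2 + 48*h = (h + 4)*(h^3 + 7*h^2 + 12*h) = (h + 3)*(h + 4)*(h^2 + 4*h) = (h + 3)*(h + 4)^2*(h)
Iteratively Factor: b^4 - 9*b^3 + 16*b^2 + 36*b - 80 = (b - 4)*(b^3 - 5*b^2 - 4*b + 20) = (b - 4)*(b - 2)*(b^2 - 3*b - 10) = (b - 4)*(b - 2)*(b + 2)*(b - 5)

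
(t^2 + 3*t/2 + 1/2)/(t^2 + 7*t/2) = (2*t^2 + 3*t + 1)/(t*(2*t + 7))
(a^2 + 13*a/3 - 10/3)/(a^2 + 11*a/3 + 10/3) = (3*a^2 + 13*a - 10)/(3*a^2 + 11*a + 10)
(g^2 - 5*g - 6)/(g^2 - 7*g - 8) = (g - 6)/(g - 8)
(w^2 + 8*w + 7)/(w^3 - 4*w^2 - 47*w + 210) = (w + 1)/(w^2 - 11*w + 30)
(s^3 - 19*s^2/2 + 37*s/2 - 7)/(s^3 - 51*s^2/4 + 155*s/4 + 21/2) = 2*(2*s^2 - 5*s + 2)/(4*s^2 - 23*s - 6)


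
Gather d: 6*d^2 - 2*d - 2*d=6*d^2 - 4*d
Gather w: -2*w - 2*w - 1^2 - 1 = -4*w - 2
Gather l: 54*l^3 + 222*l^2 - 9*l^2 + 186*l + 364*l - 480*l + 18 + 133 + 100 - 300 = 54*l^3 + 213*l^2 + 70*l - 49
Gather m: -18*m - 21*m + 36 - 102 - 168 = -39*m - 234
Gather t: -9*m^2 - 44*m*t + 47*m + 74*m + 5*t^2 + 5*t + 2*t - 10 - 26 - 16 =-9*m^2 + 121*m + 5*t^2 + t*(7 - 44*m) - 52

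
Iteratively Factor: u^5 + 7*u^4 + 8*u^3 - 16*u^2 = (u + 4)*(u^4 + 3*u^3 - 4*u^2) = u*(u + 4)*(u^3 + 3*u^2 - 4*u) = u*(u - 1)*(u + 4)*(u^2 + 4*u) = u^2*(u - 1)*(u + 4)*(u + 4)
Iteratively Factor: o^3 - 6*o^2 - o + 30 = (o - 5)*(o^2 - o - 6) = (o - 5)*(o + 2)*(o - 3)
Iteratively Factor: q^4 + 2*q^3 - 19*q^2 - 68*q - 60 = (q + 2)*(q^3 - 19*q - 30) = (q + 2)*(q + 3)*(q^2 - 3*q - 10) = (q + 2)^2*(q + 3)*(q - 5)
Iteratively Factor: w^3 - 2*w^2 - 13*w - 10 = (w + 2)*(w^2 - 4*w - 5) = (w - 5)*(w + 2)*(w + 1)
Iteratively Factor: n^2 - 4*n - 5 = (n + 1)*(n - 5)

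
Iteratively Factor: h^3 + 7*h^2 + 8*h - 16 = (h + 4)*(h^2 + 3*h - 4) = (h - 1)*(h + 4)*(h + 4)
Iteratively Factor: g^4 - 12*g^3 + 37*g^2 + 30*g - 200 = (g - 4)*(g^3 - 8*g^2 + 5*g + 50) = (g - 4)*(g + 2)*(g^2 - 10*g + 25) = (g - 5)*(g - 4)*(g + 2)*(g - 5)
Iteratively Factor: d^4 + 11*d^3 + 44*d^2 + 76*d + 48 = (d + 2)*(d^3 + 9*d^2 + 26*d + 24) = (d + 2)*(d + 4)*(d^2 + 5*d + 6) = (d + 2)^2*(d + 4)*(d + 3)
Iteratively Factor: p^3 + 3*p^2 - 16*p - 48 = (p + 4)*(p^2 - p - 12) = (p - 4)*(p + 4)*(p + 3)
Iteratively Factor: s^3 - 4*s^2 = (s - 4)*(s^2) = s*(s - 4)*(s)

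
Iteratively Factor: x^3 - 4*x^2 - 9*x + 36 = (x - 4)*(x^2 - 9) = (x - 4)*(x - 3)*(x + 3)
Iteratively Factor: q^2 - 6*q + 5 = (q - 1)*(q - 5)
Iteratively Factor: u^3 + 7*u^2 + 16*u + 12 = (u + 3)*(u^2 + 4*u + 4) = (u + 2)*(u + 3)*(u + 2)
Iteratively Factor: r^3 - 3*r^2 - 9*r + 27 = (r + 3)*(r^2 - 6*r + 9) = (r - 3)*(r + 3)*(r - 3)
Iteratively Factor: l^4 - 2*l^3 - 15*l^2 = (l - 5)*(l^3 + 3*l^2) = l*(l - 5)*(l^2 + 3*l) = l^2*(l - 5)*(l + 3)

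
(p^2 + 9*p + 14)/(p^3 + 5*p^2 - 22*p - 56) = 1/(p - 4)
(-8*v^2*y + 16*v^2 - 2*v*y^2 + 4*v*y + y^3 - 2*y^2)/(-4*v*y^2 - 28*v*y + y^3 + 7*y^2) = (2*v*y - 4*v + y^2 - 2*y)/(y*(y + 7))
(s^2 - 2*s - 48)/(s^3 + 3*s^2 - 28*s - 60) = (s - 8)/(s^2 - 3*s - 10)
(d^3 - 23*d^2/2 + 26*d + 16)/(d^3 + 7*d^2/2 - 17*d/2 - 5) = (d^2 - 12*d + 32)/(d^2 + 3*d - 10)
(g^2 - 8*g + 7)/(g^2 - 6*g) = (g^2 - 8*g + 7)/(g*(g - 6))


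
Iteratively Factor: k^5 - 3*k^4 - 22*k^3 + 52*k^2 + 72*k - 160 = (k - 2)*(k^4 - k^3 - 24*k^2 + 4*k + 80) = (k - 2)*(k + 2)*(k^3 - 3*k^2 - 18*k + 40) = (k - 2)*(k + 2)*(k + 4)*(k^2 - 7*k + 10) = (k - 2)^2*(k + 2)*(k + 4)*(k - 5)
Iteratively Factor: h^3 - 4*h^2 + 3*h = (h - 3)*(h^2 - h) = h*(h - 3)*(h - 1)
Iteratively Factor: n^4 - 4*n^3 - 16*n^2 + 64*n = (n - 4)*(n^3 - 16*n) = n*(n - 4)*(n^2 - 16) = n*(n - 4)^2*(n + 4)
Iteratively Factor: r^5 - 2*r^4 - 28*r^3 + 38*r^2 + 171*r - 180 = (r - 5)*(r^4 + 3*r^3 - 13*r^2 - 27*r + 36) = (r - 5)*(r + 4)*(r^3 - r^2 - 9*r + 9) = (r - 5)*(r - 1)*(r + 4)*(r^2 - 9) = (r - 5)*(r - 3)*(r - 1)*(r + 4)*(r + 3)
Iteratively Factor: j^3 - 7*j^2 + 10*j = (j - 5)*(j^2 - 2*j) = j*(j - 5)*(j - 2)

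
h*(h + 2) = h^2 + 2*h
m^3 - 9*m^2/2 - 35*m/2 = m*(m - 7)*(m + 5/2)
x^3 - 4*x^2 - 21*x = x*(x - 7)*(x + 3)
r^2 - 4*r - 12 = (r - 6)*(r + 2)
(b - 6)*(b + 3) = b^2 - 3*b - 18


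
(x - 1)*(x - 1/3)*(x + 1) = x^3 - x^2/3 - x + 1/3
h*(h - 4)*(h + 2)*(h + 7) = h^4 + 5*h^3 - 22*h^2 - 56*h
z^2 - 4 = (z - 2)*(z + 2)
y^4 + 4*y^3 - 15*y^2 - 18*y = y*(y - 3)*(y + 1)*(y + 6)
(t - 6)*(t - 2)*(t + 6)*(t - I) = t^4 - 2*t^3 - I*t^3 - 36*t^2 + 2*I*t^2 + 72*t + 36*I*t - 72*I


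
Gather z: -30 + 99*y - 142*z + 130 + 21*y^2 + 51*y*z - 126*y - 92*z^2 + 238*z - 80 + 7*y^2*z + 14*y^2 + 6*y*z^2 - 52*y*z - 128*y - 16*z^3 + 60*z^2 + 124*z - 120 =35*y^2 - 155*y - 16*z^3 + z^2*(6*y - 32) + z*(7*y^2 - y + 220) - 100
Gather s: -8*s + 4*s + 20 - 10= 10 - 4*s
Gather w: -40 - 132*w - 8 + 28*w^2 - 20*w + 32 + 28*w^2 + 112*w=56*w^2 - 40*w - 16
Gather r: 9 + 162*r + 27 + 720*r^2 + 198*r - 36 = 720*r^2 + 360*r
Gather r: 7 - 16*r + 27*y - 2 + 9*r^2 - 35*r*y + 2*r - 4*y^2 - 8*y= 9*r^2 + r*(-35*y - 14) - 4*y^2 + 19*y + 5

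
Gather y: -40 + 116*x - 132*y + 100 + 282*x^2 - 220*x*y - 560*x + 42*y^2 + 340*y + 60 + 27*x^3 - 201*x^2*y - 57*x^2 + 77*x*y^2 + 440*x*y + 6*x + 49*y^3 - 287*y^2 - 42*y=27*x^3 + 225*x^2 - 438*x + 49*y^3 + y^2*(77*x - 245) + y*(-201*x^2 + 220*x + 166) + 120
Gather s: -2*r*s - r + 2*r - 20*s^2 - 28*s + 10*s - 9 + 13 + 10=r - 20*s^2 + s*(-2*r - 18) + 14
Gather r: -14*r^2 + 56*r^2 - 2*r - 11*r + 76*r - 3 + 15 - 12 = 42*r^2 + 63*r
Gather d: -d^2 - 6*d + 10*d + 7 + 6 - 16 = -d^2 + 4*d - 3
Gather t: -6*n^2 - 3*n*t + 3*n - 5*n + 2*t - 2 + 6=-6*n^2 - 2*n + t*(2 - 3*n) + 4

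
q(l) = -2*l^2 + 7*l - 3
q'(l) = 7 - 4*l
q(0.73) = 1.04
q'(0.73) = 4.08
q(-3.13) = -44.50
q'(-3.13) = 19.52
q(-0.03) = -3.21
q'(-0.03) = 7.12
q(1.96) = 3.04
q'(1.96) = -0.84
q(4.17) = -8.59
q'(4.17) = -9.68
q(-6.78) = -142.40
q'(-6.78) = 34.12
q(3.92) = -6.29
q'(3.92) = -8.68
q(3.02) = -0.10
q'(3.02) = -5.08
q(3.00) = 0.00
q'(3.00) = -5.00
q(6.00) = -33.00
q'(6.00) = -17.00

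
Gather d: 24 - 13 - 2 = 9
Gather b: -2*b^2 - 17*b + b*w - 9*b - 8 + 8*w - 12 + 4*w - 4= -2*b^2 + b*(w - 26) + 12*w - 24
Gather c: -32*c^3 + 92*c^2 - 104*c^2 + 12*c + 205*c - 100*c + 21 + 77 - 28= -32*c^3 - 12*c^2 + 117*c + 70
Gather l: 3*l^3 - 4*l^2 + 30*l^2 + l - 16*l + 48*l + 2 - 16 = 3*l^3 + 26*l^2 + 33*l - 14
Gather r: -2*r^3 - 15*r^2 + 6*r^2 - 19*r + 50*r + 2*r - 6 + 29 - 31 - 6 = -2*r^3 - 9*r^2 + 33*r - 14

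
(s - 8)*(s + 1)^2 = s^3 - 6*s^2 - 15*s - 8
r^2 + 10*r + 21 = (r + 3)*(r + 7)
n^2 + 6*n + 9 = (n + 3)^2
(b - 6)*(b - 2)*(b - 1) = b^3 - 9*b^2 + 20*b - 12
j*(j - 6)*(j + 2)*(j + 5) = j^4 + j^3 - 32*j^2 - 60*j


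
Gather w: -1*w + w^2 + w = w^2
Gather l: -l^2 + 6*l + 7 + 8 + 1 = -l^2 + 6*l + 16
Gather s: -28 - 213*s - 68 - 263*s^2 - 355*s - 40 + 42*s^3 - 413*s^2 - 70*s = 42*s^3 - 676*s^2 - 638*s - 136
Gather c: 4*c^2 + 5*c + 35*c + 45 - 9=4*c^2 + 40*c + 36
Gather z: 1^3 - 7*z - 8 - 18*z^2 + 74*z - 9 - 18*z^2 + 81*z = -36*z^2 + 148*z - 16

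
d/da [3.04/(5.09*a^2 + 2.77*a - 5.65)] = (-30.9472*a - 8.4208)/(5.09*a^2 + 2.77*a - 5.65)^2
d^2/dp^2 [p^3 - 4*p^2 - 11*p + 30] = 6*p - 8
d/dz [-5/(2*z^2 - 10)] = 5*z/(z^2 - 5)^2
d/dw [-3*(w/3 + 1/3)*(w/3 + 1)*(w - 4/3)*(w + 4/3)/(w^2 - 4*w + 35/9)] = 2*(-81*w^5 + 324*w^4 + 666*w^3 - 1980*w^2 - 817*w + 1984)/(3*(81*w^4 - 648*w^3 + 1926*w^2 - 2520*w + 1225))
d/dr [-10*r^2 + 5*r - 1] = 5 - 20*r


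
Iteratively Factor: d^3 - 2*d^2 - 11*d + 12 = (d - 1)*(d^2 - d - 12) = (d - 4)*(d - 1)*(d + 3)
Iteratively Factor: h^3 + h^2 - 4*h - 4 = (h + 1)*(h^2 - 4) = (h + 1)*(h + 2)*(h - 2)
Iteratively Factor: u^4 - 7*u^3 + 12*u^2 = (u - 3)*(u^3 - 4*u^2) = (u - 4)*(u - 3)*(u^2) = u*(u - 4)*(u - 3)*(u)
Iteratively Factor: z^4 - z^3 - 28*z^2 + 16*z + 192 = (z + 3)*(z^3 - 4*z^2 - 16*z + 64) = (z - 4)*(z + 3)*(z^2 - 16) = (z - 4)^2*(z + 3)*(z + 4)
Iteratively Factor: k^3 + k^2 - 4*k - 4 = (k + 2)*(k^2 - k - 2) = (k - 2)*(k + 2)*(k + 1)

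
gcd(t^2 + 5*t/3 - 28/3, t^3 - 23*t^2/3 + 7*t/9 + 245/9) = t - 7/3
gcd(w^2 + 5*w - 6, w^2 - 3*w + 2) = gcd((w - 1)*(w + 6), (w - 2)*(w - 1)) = w - 1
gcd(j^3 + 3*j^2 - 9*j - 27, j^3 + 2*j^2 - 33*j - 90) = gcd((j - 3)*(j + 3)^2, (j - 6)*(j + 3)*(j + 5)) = j + 3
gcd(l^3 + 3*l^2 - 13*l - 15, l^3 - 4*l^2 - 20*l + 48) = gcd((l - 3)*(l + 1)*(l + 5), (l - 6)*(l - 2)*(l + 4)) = 1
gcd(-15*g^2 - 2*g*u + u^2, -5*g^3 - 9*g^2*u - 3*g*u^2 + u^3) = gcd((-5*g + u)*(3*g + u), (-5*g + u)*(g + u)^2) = -5*g + u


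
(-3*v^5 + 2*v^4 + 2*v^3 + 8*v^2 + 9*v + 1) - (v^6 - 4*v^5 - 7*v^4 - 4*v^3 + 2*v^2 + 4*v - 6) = -v^6 + v^5 + 9*v^4 + 6*v^3 + 6*v^2 + 5*v + 7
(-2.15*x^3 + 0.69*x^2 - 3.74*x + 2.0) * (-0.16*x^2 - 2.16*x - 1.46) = 0.344*x^5 + 4.5336*x^4 + 2.247*x^3 + 6.751*x^2 + 1.1404*x - 2.92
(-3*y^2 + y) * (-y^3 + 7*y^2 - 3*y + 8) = 3*y^5 - 22*y^4 + 16*y^3 - 27*y^2 + 8*y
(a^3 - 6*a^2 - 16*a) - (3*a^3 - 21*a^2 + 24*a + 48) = -2*a^3 + 15*a^2 - 40*a - 48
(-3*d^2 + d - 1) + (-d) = -3*d^2 - 1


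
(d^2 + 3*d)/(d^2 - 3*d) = (d + 3)/(d - 3)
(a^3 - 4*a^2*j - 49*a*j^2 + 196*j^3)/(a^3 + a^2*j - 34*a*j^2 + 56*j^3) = (a - 7*j)/(a - 2*j)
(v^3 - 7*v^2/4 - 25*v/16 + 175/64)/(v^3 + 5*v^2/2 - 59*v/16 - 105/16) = (v - 5/4)/(v + 3)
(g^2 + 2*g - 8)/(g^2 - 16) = (g - 2)/(g - 4)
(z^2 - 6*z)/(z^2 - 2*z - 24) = z/(z + 4)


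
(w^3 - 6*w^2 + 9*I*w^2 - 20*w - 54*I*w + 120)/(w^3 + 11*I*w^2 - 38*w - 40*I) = (w - 6)/(w + 2*I)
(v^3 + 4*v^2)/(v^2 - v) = v*(v + 4)/(v - 1)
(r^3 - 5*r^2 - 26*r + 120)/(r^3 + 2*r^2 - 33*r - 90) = (r - 4)/(r + 3)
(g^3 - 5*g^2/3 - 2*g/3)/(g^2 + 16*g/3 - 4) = g*(3*g^2 - 5*g - 2)/(3*g^2 + 16*g - 12)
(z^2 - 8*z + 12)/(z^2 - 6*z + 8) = (z - 6)/(z - 4)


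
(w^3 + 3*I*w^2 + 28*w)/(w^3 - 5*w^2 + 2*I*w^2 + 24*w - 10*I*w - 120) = w*(w + 7*I)/(w^2 + w*(-5 + 6*I) - 30*I)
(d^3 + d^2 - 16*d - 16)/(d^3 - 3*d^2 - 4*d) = (d + 4)/d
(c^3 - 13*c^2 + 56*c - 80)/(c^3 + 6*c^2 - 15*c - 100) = (c^2 - 9*c + 20)/(c^2 + 10*c + 25)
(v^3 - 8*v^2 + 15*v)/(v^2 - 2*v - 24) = v*(-v^2 + 8*v - 15)/(-v^2 + 2*v + 24)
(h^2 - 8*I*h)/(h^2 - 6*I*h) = (h - 8*I)/(h - 6*I)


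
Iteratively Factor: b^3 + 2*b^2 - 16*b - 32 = (b + 4)*(b^2 - 2*b - 8) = (b - 4)*(b + 4)*(b + 2)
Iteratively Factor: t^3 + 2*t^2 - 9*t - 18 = (t - 3)*(t^2 + 5*t + 6) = (t - 3)*(t + 3)*(t + 2)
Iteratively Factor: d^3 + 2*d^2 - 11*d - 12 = (d + 4)*(d^2 - 2*d - 3) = (d - 3)*(d + 4)*(d + 1)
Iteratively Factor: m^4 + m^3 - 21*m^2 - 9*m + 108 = (m + 3)*(m^3 - 2*m^2 - 15*m + 36) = (m - 3)*(m + 3)*(m^2 + m - 12) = (m - 3)^2*(m + 3)*(m + 4)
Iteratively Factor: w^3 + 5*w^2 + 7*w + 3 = (w + 3)*(w^2 + 2*w + 1) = (w + 1)*(w + 3)*(w + 1)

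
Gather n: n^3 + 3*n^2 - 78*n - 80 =n^3 + 3*n^2 - 78*n - 80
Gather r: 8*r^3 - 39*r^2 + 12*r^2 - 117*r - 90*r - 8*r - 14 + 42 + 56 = 8*r^3 - 27*r^2 - 215*r + 84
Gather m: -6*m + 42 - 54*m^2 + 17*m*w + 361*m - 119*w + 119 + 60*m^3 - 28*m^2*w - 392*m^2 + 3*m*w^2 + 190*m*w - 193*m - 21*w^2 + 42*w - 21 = 60*m^3 + m^2*(-28*w - 446) + m*(3*w^2 + 207*w + 162) - 21*w^2 - 77*w + 140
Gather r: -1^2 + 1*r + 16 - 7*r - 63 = -6*r - 48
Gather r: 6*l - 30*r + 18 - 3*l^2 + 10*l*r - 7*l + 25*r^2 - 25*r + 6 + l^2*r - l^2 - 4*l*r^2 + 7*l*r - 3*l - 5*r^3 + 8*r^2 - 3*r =-4*l^2 - 4*l - 5*r^3 + r^2*(33 - 4*l) + r*(l^2 + 17*l - 58) + 24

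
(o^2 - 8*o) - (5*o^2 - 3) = -4*o^2 - 8*o + 3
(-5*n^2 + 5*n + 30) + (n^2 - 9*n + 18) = -4*n^2 - 4*n + 48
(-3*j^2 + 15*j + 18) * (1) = -3*j^2 + 15*j + 18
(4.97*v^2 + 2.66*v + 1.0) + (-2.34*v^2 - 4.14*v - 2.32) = 2.63*v^2 - 1.48*v - 1.32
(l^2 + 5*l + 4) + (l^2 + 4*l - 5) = 2*l^2 + 9*l - 1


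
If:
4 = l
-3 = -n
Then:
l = 4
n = 3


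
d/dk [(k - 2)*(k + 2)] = 2*k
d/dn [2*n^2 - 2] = 4*n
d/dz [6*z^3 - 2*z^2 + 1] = 2*z*(9*z - 2)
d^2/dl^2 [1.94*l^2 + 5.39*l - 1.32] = 3.88000000000000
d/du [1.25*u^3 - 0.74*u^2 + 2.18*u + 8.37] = 3.75*u^2 - 1.48*u + 2.18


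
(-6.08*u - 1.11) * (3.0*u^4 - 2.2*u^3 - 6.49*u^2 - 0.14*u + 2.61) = -18.24*u^5 + 10.046*u^4 + 41.9012*u^3 + 8.0551*u^2 - 15.7134*u - 2.8971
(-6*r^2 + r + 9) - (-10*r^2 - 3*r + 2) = 4*r^2 + 4*r + 7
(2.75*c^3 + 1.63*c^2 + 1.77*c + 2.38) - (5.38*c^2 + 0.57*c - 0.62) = 2.75*c^3 - 3.75*c^2 + 1.2*c + 3.0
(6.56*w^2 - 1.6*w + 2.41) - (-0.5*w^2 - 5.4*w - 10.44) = 7.06*w^2 + 3.8*w + 12.85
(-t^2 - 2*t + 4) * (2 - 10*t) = 10*t^3 + 18*t^2 - 44*t + 8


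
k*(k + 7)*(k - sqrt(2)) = k^3 - sqrt(2)*k^2 + 7*k^2 - 7*sqrt(2)*k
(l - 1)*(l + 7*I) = l^2 - l + 7*I*l - 7*I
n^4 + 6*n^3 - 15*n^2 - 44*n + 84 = (n - 2)^2*(n + 3)*(n + 7)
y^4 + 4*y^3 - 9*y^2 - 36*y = y*(y - 3)*(y + 3)*(y + 4)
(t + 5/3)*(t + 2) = t^2 + 11*t/3 + 10/3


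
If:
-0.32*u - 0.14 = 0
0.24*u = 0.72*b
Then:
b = -0.15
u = -0.44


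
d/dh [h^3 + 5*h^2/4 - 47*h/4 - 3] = 3*h^2 + 5*h/2 - 47/4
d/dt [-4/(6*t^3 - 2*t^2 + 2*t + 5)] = 8*(9*t^2 - 2*t + 1)/(6*t^3 - 2*t^2 + 2*t + 5)^2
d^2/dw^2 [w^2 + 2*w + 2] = 2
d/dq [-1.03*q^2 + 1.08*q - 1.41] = 1.08 - 2.06*q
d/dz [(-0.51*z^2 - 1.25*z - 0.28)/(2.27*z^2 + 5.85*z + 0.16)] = (-0.145999999999999*z^2 + 1.108*z + 1.438)/(5.1529*z^4 + 26.559*z^3 + 34.9489*z^2 + 1.872*z + 0.0256)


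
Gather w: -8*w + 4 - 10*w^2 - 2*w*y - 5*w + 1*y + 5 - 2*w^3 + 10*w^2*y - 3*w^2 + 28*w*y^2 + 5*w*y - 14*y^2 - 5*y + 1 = -2*w^3 + w^2*(10*y - 13) + w*(28*y^2 + 3*y - 13) - 14*y^2 - 4*y + 10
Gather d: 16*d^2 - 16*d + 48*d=16*d^2 + 32*d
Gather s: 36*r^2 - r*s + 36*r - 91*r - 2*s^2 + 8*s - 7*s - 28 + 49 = 36*r^2 - 55*r - 2*s^2 + s*(1 - r) + 21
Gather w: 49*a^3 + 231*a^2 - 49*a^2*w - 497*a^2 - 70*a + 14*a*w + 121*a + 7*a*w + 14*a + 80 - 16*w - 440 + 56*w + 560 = 49*a^3 - 266*a^2 + 65*a + w*(-49*a^2 + 21*a + 40) + 200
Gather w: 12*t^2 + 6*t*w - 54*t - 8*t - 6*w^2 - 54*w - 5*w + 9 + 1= 12*t^2 - 62*t - 6*w^2 + w*(6*t - 59) + 10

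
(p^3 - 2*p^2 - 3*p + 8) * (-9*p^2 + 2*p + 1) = -9*p^5 + 20*p^4 + 24*p^3 - 80*p^2 + 13*p + 8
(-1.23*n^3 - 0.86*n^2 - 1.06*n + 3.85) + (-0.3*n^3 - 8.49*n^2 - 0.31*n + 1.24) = -1.53*n^3 - 9.35*n^2 - 1.37*n + 5.09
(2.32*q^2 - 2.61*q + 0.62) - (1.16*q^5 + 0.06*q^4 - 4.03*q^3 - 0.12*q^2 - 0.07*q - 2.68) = -1.16*q^5 - 0.06*q^4 + 4.03*q^3 + 2.44*q^2 - 2.54*q + 3.3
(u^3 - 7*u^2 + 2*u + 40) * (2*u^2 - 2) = 2*u^5 - 14*u^4 + 2*u^3 + 94*u^2 - 4*u - 80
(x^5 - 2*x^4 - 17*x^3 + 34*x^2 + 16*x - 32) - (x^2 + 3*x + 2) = x^5 - 2*x^4 - 17*x^3 + 33*x^2 + 13*x - 34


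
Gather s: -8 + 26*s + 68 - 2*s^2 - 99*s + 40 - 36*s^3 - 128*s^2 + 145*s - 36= -36*s^3 - 130*s^2 + 72*s + 64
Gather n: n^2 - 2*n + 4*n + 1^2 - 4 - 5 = n^2 + 2*n - 8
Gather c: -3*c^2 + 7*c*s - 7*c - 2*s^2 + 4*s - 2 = -3*c^2 + c*(7*s - 7) - 2*s^2 + 4*s - 2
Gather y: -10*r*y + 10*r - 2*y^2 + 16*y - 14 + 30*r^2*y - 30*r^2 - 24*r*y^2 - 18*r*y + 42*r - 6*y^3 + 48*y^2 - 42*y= -30*r^2 + 52*r - 6*y^3 + y^2*(46 - 24*r) + y*(30*r^2 - 28*r - 26) - 14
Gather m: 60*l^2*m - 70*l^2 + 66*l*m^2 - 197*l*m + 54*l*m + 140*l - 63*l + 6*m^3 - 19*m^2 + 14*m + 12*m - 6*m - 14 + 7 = -70*l^2 + 77*l + 6*m^3 + m^2*(66*l - 19) + m*(60*l^2 - 143*l + 20) - 7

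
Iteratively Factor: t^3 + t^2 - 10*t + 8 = (t - 1)*(t^2 + 2*t - 8) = (t - 2)*(t - 1)*(t + 4)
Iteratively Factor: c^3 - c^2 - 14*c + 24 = (c - 2)*(c^2 + c - 12) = (c - 2)*(c + 4)*(c - 3)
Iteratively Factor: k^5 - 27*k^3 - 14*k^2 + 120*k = (k - 2)*(k^4 + 2*k^3 - 23*k^2 - 60*k) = (k - 5)*(k - 2)*(k^3 + 7*k^2 + 12*k) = (k - 5)*(k - 2)*(k + 4)*(k^2 + 3*k) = k*(k - 5)*(k - 2)*(k + 4)*(k + 3)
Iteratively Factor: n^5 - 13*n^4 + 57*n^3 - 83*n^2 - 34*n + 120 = (n - 2)*(n^4 - 11*n^3 + 35*n^2 - 13*n - 60) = (n - 4)*(n - 2)*(n^3 - 7*n^2 + 7*n + 15) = (n - 4)*(n - 3)*(n - 2)*(n^2 - 4*n - 5) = (n - 4)*(n - 3)*(n - 2)*(n + 1)*(n - 5)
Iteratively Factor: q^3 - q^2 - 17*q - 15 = (q + 3)*(q^2 - 4*q - 5) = (q - 5)*(q + 3)*(q + 1)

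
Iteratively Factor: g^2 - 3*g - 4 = (g - 4)*(g + 1)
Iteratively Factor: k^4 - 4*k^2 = (k)*(k^3 - 4*k) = k^2*(k^2 - 4) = k^2*(k + 2)*(k - 2)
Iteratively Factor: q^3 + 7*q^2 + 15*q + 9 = (q + 1)*(q^2 + 6*q + 9) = (q + 1)*(q + 3)*(q + 3)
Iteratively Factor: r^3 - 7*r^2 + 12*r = (r - 3)*(r^2 - 4*r) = r*(r - 3)*(r - 4)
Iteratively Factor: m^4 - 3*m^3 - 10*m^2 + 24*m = (m - 4)*(m^3 + m^2 - 6*m) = m*(m - 4)*(m^2 + m - 6) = m*(m - 4)*(m - 2)*(m + 3)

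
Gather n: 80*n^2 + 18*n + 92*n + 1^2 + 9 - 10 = 80*n^2 + 110*n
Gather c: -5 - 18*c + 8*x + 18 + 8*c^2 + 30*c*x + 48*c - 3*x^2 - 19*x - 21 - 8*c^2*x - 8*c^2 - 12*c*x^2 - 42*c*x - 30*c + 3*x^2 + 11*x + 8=-8*c^2*x + c*(-12*x^2 - 12*x)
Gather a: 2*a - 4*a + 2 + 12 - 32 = -2*a - 18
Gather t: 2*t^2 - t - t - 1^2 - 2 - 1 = 2*t^2 - 2*t - 4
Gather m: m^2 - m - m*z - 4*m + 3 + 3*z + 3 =m^2 + m*(-z - 5) + 3*z + 6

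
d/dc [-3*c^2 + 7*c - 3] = 7 - 6*c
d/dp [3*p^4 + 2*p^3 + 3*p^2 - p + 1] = 12*p^3 + 6*p^2 + 6*p - 1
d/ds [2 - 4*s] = -4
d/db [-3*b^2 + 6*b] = 6 - 6*b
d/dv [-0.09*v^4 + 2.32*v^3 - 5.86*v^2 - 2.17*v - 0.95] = -0.36*v^3 + 6.96*v^2 - 11.72*v - 2.17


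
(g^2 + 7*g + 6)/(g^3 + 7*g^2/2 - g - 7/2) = 2*(g + 6)/(2*g^2 + 5*g - 7)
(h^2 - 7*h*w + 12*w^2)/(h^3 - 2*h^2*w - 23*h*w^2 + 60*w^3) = 1/(h + 5*w)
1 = 1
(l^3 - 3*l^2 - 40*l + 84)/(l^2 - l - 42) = l - 2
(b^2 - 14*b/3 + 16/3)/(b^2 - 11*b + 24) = (3*b^2 - 14*b + 16)/(3*(b^2 - 11*b + 24))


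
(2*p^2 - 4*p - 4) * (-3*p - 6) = -6*p^3 + 36*p + 24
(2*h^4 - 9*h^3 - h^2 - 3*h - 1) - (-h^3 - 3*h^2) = 2*h^4 - 8*h^3 + 2*h^2 - 3*h - 1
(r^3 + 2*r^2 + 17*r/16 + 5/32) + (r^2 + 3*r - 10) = r^3 + 3*r^2 + 65*r/16 - 315/32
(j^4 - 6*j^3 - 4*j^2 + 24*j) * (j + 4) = j^5 - 2*j^4 - 28*j^3 + 8*j^2 + 96*j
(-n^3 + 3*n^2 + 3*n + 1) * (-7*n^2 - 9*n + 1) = 7*n^5 - 12*n^4 - 49*n^3 - 31*n^2 - 6*n + 1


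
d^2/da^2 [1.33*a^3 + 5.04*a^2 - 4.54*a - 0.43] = 7.98*a + 10.08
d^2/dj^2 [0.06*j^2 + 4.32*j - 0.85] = 0.120000000000000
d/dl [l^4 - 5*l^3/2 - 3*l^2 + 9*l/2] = 4*l^3 - 15*l^2/2 - 6*l + 9/2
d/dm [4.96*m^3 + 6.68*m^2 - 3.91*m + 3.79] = 14.88*m^2 + 13.36*m - 3.91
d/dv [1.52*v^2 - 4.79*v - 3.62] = 3.04*v - 4.79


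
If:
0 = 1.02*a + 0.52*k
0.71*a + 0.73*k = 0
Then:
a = 0.00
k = 0.00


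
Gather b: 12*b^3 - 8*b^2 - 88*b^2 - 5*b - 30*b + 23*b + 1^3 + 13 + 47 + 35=12*b^3 - 96*b^2 - 12*b + 96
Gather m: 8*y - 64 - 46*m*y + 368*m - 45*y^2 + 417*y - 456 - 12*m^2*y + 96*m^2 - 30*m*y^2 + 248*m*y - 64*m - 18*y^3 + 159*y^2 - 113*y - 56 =m^2*(96 - 12*y) + m*(-30*y^2 + 202*y + 304) - 18*y^3 + 114*y^2 + 312*y - 576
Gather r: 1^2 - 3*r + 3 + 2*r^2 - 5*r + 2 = 2*r^2 - 8*r + 6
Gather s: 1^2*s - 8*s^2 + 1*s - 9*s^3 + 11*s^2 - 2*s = -9*s^3 + 3*s^2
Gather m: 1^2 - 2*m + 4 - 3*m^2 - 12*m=-3*m^2 - 14*m + 5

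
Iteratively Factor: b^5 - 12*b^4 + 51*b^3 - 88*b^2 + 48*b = (b - 1)*(b^4 - 11*b^3 + 40*b^2 - 48*b) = (b - 4)*(b - 1)*(b^3 - 7*b^2 + 12*b) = (b - 4)^2*(b - 1)*(b^2 - 3*b) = (b - 4)^2*(b - 3)*(b - 1)*(b)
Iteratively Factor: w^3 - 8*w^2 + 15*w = (w - 3)*(w^2 - 5*w) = w*(w - 3)*(w - 5)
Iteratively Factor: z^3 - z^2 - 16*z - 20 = (z + 2)*(z^2 - 3*z - 10) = (z + 2)^2*(z - 5)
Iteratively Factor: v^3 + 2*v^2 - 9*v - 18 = (v + 2)*(v^2 - 9) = (v - 3)*(v + 2)*(v + 3)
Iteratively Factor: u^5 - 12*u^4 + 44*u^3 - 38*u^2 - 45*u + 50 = (u - 5)*(u^4 - 7*u^3 + 9*u^2 + 7*u - 10) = (u - 5)*(u + 1)*(u^3 - 8*u^2 + 17*u - 10) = (u - 5)*(u - 1)*(u + 1)*(u^2 - 7*u + 10) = (u - 5)*(u - 2)*(u - 1)*(u + 1)*(u - 5)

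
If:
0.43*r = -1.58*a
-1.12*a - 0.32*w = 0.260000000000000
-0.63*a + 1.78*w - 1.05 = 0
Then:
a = -0.36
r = 1.34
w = 0.46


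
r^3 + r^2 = r^2*(r + 1)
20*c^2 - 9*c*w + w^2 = (-5*c + w)*(-4*c + w)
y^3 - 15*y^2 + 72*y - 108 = (y - 6)^2*(y - 3)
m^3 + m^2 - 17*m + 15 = (m - 3)*(m - 1)*(m + 5)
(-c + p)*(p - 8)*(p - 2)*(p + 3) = -c*p^3 + 7*c*p^2 + 14*c*p - 48*c + p^4 - 7*p^3 - 14*p^2 + 48*p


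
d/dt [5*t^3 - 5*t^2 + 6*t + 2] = 15*t^2 - 10*t + 6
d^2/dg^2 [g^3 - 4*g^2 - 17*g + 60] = 6*g - 8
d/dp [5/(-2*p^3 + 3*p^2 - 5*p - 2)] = 5*(6*p^2 - 6*p + 5)/(2*p^3 - 3*p^2 + 5*p + 2)^2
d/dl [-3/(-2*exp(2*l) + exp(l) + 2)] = (3 - 12*exp(l))*exp(l)/(-2*exp(2*l) + exp(l) + 2)^2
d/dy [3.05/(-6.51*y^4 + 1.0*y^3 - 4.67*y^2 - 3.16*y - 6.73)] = (79.422*y^3 - 9.15*y^2 + 28.487*y + 9.638)/(6.51*y^4 - 1.0*y^3 + 4.67*y^2 + 3.16*y + 6.73)^2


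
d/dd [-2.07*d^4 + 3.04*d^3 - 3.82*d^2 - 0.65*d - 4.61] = -8.28*d^3 + 9.12*d^2 - 7.64*d - 0.65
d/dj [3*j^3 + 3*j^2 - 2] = 3*j*(3*j + 2)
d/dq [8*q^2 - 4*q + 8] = 16*q - 4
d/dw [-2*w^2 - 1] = -4*w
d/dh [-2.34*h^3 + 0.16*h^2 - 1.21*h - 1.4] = -7.02*h^2 + 0.32*h - 1.21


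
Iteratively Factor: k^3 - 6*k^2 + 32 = (k + 2)*(k^2 - 8*k + 16) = (k - 4)*(k + 2)*(k - 4)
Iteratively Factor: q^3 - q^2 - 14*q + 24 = (q - 2)*(q^2 + q - 12) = (q - 2)*(q + 4)*(q - 3)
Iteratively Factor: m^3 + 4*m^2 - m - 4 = (m + 4)*(m^2 - 1) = (m + 1)*(m + 4)*(m - 1)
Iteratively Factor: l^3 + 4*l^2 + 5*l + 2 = (l + 1)*(l^2 + 3*l + 2) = (l + 1)*(l + 2)*(l + 1)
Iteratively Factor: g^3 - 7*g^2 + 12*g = (g - 4)*(g^2 - 3*g) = g*(g - 4)*(g - 3)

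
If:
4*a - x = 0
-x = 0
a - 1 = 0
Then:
No Solution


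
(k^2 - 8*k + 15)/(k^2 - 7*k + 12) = (k - 5)/(k - 4)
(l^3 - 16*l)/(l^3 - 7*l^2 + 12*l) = (l + 4)/(l - 3)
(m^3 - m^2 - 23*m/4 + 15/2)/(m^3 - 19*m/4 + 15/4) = (m - 2)/(m - 1)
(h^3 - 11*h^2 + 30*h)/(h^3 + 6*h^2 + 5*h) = (h^2 - 11*h + 30)/(h^2 + 6*h + 5)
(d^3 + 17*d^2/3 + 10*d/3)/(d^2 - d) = (3*d^2 + 17*d + 10)/(3*(d - 1))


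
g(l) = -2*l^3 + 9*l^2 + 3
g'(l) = -6*l^2 + 18*l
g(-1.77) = 42.29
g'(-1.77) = -50.66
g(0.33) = 3.91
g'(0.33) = 5.29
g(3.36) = 28.74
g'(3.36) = -7.26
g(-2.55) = 94.69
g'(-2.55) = -84.92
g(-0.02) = 3.00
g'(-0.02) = -0.36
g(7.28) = -291.67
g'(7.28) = -186.95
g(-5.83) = 705.21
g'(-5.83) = -308.87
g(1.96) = 22.52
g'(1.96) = 12.23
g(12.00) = -2157.00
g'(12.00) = -648.00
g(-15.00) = 8778.00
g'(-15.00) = -1620.00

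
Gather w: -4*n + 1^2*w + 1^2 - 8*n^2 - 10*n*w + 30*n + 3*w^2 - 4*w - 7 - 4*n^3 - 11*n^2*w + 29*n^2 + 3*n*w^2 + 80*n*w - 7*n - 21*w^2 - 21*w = -4*n^3 + 21*n^2 + 19*n + w^2*(3*n - 18) + w*(-11*n^2 + 70*n - 24) - 6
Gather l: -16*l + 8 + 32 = 40 - 16*l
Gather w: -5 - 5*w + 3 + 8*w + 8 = 3*w + 6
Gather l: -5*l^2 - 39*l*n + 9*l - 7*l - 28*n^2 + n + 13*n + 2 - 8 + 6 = -5*l^2 + l*(2 - 39*n) - 28*n^2 + 14*n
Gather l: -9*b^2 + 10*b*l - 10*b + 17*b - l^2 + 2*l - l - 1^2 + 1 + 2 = -9*b^2 + 7*b - l^2 + l*(10*b + 1) + 2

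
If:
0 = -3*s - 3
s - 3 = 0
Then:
No Solution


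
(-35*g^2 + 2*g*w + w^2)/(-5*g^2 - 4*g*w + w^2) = (7*g + w)/(g + w)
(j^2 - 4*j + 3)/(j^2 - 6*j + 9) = (j - 1)/(j - 3)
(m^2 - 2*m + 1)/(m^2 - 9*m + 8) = (m - 1)/(m - 8)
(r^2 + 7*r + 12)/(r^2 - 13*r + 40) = (r^2 + 7*r + 12)/(r^2 - 13*r + 40)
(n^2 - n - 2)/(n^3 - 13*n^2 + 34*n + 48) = (n - 2)/(n^2 - 14*n + 48)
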